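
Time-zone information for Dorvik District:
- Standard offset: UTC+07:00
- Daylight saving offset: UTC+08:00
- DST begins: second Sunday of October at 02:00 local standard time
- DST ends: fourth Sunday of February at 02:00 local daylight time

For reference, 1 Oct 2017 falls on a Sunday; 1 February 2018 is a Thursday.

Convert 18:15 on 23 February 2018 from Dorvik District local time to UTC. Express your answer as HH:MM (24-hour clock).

10:15

1 October 2017 is a Sunday, so the first Sunday is October 1 and the second is October 8.
1 February 2018 is a Thursday, so the first Sunday is February 4 and the fourth is February 25.
Daylight saving runs 8 October 2017 – 25 February 2018; 23 February 2018 is inside that window, so Dorvik District is at UTC+08:00.
18:15 local − 8h = 10:15 UTC.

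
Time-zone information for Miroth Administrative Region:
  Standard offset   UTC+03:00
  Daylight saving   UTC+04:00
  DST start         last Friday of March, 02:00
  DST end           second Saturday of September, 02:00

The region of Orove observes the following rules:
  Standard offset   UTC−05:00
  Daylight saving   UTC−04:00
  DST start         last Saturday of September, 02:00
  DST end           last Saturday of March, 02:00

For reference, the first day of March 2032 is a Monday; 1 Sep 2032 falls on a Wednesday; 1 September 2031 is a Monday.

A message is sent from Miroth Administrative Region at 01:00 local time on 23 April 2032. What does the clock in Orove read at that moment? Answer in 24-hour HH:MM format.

16:00

1 March 2032 is a Monday, so Fridays fall on 5, 12, 19, 26; the last is March 26.
1 September 2032 is a Wednesday, so the first Saturday is September 4 and the second is September 11.
23 April 2032 lies within the daylight-saving period (26 March – 11 September), so Miroth Administrative Region is on daylight time, UTC+04:00.
01:00 Miroth Administrative Region − 4h = 21:00 UTC (rolling into the previous day, 22 April 2032).
1 September 2031 is a Monday, so Saturdays fall on 6, 13, 20, 27; the last is September 27.
1 March 2032 is a Monday, so Saturdays fall on 6, 13, 20, 27; the last is March 27.
At the standard offset (UTC−05:00), 21:00 UTC − 5h = 16:00 Orove standard time.
The standard-time date in Orove, 22 April 2032, is outside the daylight-saving period (27 September 2031 – 27 March 2032), so Orove is on standard time, UTC−05:00.
21:00 UTC − 5h = 16:00 Orove.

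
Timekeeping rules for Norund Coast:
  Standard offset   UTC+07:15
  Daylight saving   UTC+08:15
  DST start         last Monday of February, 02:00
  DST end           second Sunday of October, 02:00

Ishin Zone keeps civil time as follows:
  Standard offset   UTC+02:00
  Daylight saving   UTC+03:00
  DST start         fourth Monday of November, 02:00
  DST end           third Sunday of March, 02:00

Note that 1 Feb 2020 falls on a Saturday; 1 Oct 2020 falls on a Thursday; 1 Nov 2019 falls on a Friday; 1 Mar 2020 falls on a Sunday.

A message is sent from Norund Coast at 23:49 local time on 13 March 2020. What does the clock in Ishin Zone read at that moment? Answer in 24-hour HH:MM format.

1 February 2020 is a Saturday, so Mondays fall on 3, 10, 17, 24; the last is February 24.
1 October 2020 is a Thursday, so the first Sunday is October 4 and the second is October 11.
13 March 2020 falls between 24 February and 11 October, so daylight saving is in effect and Norund Coast is at UTC+08:15.
23:49 Norund Coast − 8h15m = 15:34 UTC.
1 November 2019 is a Friday, so the first Monday is November 4 and the fourth is November 25.
1 March 2020 is a Sunday, so the first Sunday is March 1 and the third is March 15.
At the standard offset (UTC+02:00), 15:34 UTC + 2h = 17:34 Ishin Zone standard time.
The standard-time date in Ishin Zone, 13 March 2020, falls between 25 November 2019 and 15 March 2020, so daylight saving is in effect and Ishin Zone is at UTC+03:00.
15:34 UTC + 3h = 18:34 Ishin Zone.

18:34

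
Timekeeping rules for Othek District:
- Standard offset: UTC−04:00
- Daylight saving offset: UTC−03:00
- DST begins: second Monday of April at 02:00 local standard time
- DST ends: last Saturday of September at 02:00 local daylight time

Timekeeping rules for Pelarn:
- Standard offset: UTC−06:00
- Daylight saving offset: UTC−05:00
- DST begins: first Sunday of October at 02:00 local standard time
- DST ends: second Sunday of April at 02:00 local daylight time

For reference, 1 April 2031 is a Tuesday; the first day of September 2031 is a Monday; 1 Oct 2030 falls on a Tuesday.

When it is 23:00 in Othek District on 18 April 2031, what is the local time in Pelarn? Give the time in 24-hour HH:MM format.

20:00

1 April 2031 is a Tuesday, so the first Monday is April 7 and the second is April 14.
1 September 2031 is a Monday, so Saturdays fall on 6, 13, 20, 27; the last is September 27.
18 April 2031 falls between 14 April and 27 September, so daylight saving is in effect and Othek District is at UTC−03:00.
23:00 Othek District + 3h = 02:00 UTC (rolling into the next day, 19 April 2031).
1 October 2030 is a Tuesday, so the first Sunday is October 6.
1 April 2031 is a Tuesday, so the first Sunday is April 6 and the second is April 13.
At the standard offset (UTC−06:00), 02:00 UTC − 6h = 20:00 Pelarn standard time (rolling into the previous day, 18 April 2031).
The standard-time date in Pelarn, 18 April 2031, is outside the daylight-saving period (6 October 2030 – 13 April 2031), so Pelarn is on standard time, UTC−06:00.
02:00 UTC − 6h = 20:00 Pelarn (rolling into the previous day, 18 April 2031).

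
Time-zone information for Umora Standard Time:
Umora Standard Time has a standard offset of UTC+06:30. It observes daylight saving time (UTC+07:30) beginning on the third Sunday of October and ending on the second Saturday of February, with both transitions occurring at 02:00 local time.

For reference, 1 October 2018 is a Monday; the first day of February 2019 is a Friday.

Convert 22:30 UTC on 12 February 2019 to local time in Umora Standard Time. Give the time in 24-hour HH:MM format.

05:00

1 October 2018 is a Monday, so the first Sunday is October 7 and the third is October 21.
1 February 2019 is a Friday, so the first Saturday is February 2 and the second is February 9.
At the standard offset (UTC+06:30), 22:30 UTC + 6h30m = 05:00 Umora Standard Time standard time (rolling into the next day, 13 February 2019).
The standard-time date in Umora Standard Time, 13 February 2019, is outside the daylight-saving period (21 October 2018 – 9 February 2019), so Umora Standard Time is on standard time, UTC+06:30.
22:30 UTC + 6h30m = 05:00 local (rolling into the next day, 13 February 2019).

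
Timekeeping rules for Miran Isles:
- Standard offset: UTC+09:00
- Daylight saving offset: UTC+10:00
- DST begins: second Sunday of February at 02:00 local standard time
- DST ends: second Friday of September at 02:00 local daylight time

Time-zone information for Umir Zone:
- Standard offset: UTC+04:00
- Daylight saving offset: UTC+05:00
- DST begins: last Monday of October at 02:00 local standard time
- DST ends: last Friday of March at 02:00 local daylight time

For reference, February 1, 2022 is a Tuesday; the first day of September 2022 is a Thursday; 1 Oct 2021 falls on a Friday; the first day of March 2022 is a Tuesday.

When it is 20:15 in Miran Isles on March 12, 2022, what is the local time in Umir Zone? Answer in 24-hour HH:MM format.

15:15

1 February 2022 is a Tuesday, so the first Sunday is February 6 and the second is February 13.
1 September 2022 is a Thursday, so the first Friday is September 2 and the second is September 9.
March 12, 2022 lies within the daylight-saving period (13 February – 9 September), so Miran Isles is on daylight time, UTC+10:00.
20:15 Miran Isles − 10h = 10:15 UTC.
1 October 2021 is a Friday, so Mondays fall on 4, 11, 18, 25; the last is October 25.
1 March 2022 is a Tuesday, so Fridays fall on 4, 11, 18, 25; the last is March 25.
At the standard offset (UTC+04:00), 10:15 UTC + 4h = 14:15 Umir Zone standard time.
Daylight saving runs 25 October 2021 – 25 March 2022; the standard-time date in Umir Zone, March 12, 2022, is inside that window, so Umir Zone is at UTC+05:00.
10:15 UTC + 5h = 15:15 Umir Zone.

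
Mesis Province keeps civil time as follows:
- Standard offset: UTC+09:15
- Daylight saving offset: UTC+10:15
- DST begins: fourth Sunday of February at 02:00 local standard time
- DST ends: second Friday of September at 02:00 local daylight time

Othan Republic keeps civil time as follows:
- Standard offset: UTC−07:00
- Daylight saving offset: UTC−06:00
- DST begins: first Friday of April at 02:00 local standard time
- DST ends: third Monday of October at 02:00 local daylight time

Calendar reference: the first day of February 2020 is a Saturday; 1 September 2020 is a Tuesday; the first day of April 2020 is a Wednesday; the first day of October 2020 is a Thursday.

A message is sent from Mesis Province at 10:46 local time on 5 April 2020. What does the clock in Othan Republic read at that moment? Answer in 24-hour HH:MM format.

18:31

1 February 2020 is a Saturday, so the first Sunday is February 2 and the fourth is February 23.
1 September 2020 is a Tuesday, so the first Friday is September 4 and the second is September 11.
5 April 2020 lies within the daylight-saving period (23 February – 11 September), so Mesis Province is on daylight time, UTC+10:15.
10:46 Mesis Province − 10h15m = 00:31 UTC.
1 April 2020 is a Wednesday, so the first Friday is April 3.
1 October 2020 is a Thursday, so the first Monday is October 5 and the third is October 19.
At the standard offset (UTC−07:00), 00:31 UTC − 7h = 17:31 Othan Republic standard time (rolling into the previous day, 4 April 2020).
Daylight saving runs 3 April – 19 October; the standard-time date in Othan Republic, 4 April 2020, is inside that window, so Othan Republic is at UTC−06:00.
00:31 UTC − 6h = 18:31 Othan Republic (rolling into the previous day, 4 April 2020).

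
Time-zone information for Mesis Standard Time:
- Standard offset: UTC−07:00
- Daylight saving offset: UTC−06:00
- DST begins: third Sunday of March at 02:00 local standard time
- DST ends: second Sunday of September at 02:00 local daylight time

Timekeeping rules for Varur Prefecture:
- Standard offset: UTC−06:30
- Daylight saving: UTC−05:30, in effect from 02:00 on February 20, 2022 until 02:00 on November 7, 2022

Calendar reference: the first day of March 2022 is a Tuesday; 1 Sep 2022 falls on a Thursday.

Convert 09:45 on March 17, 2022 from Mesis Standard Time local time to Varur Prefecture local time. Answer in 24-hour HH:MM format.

1 March 2022 is a Tuesday, so the first Sunday is March 6 and the third is March 20.
1 September 2022 is a Thursday, so the first Sunday is September 4 and the second is September 11.
Daylight saving runs 20 March – 11 September; March 17, 2022 is outside that window, so Mesis Standard Time is on standard time at UTC−07:00.
09:45 Mesis Standard Time + 7h = 16:45 UTC.
At the standard offset (UTC−06:30), 16:45 UTC − 6h30m = 10:15 Varur Prefecture standard time.
The standard-time date in Varur Prefecture, March 17, 2022, falls between 20 February and 7 November, so daylight saving is in effect and Varur Prefecture is at UTC−05:30.
16:45 UTC − 5h30m = 11:15 Varur Prefecture.

11:15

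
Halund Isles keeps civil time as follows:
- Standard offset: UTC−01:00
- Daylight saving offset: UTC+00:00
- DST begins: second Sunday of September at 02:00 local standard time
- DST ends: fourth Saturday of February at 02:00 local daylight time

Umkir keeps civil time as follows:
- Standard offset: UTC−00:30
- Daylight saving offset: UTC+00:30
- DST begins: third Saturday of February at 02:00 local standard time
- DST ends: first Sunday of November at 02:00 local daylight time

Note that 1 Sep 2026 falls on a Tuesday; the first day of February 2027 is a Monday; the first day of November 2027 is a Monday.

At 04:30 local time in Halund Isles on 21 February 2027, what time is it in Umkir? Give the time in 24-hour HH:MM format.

05:00

1 September 2026 is a Tuesday, so the first Sunday is September 6 and the second is September 13.
1 February 2027 is a Monday, so the first Saturday is February 6 and the fourth is February 27.
21 February 2027 lies within the daylight-saving period (13 September 2026 – 27 February 2027), so Halund Isles is on daylight time, UTC+00:00.
04:30 Halund Isles − 0h = 04:30 UTC.
1 February 2027 is a Monday, so the first Saturday is February 6 and the third is February 20.
1 November 2027 is a Monday, so the first Sunday is November 7.
At the standard offset (UTC−00:30), 04:30 UTC − 0h30m = 04:00 Umkir standard time.
The standard-time date in Umkir, 21 February 2027, falls between 20 February and 7 November, so daylight saving is in effect and Umkir is at UTC+00:30.
04:30 UTC + 0h30m = 05:00 Umkir.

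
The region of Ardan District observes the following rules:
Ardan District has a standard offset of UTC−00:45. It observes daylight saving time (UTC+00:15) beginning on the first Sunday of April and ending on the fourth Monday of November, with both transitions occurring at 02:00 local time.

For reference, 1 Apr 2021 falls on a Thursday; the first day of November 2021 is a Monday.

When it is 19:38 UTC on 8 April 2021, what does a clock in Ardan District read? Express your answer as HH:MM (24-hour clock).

1 April 2021 is a Thursday, so the first Sunday is April 4.
1 November 2021 is a Monday, so the first Monday is November 1 and the fourth is November 22.
At the standard offset (UTC−00:45), 19:38 UTC − 0h45m = 18:53 Ardan District standard time.
The standard-time date in Ardan District, 8 April 2021, lies within the daylight-saving period (4 April – 22 November), so Ardan District is on daylight time, UTC+00:15.
19:38 UTC + 0h15m = 19:53 local.

19:53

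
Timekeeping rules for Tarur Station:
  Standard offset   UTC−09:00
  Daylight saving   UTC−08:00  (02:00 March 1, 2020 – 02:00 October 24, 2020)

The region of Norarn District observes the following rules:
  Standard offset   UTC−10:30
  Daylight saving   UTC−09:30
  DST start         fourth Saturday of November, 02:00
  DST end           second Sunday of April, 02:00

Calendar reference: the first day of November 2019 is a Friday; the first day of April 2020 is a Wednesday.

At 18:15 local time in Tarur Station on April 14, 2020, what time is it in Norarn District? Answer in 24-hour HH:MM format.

April 14, 2020 falls between 1 March and 24 October, so daylight saving is in effect and Tarur Station is at UTC−08:00.
18:15 Tarur Station + 8h = 02:15 UTC (rolling into the next day, 15 April 2020).
1 November 2019 is a Friday, so the first Saturday is November 2 and the fourth is November 23.
1 April 2020 is a Wednesday, so the first Sunday is April 5 and the second is April 12.
At the standard offset (UTC−10:30), 02:15 UTC − 10h30m = 15:45 Norarn District standard time (rolling into the previous day, 14 April 2020).
The standard-time date in Norarn District, April 14, 2020, is outside the daylight-saving period (23 November 2019 – 12 April 2020), so Norarn District is on standard time, UTC−10:30.
02:15 UTC − 10h30m = 15:45 Norarn District (rolling into the previous day, 14 April 2020).

15:45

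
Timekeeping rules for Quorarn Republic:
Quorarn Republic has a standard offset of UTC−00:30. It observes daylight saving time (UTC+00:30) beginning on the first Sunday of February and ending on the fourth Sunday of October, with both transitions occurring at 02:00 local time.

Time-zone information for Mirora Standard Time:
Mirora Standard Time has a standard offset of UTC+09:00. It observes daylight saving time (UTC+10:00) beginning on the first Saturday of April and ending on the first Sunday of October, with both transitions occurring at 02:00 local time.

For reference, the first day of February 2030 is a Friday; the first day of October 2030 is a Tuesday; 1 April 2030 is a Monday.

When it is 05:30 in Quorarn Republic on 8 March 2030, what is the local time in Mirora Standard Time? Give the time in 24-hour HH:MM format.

14:00

1 February 2030 is a Friday, so the first Sunday is February 3.
1 October 2030 is a Tuesday, so the first Sunday is October 6 and the fourth is October 27.
Daylight saving runs 3 February – 27 October; 8 March 2030 is inside that window, so Quorarn Republic is at UTC+00:30.
05:30 Quorarn Republic − 0h30m = 05:00 UTC.
1 April 2030 is a Monday, so the first Saturday is April 6.
1 October 2030 is a Tuesday, so the first Sunday is October 6.
At the standard offset (UTC+09:00), 05:00 UTC + 9h = 14:00 Mirora Standard Time standard time.
The standard-time date in Mirora Standard Time, 8 March 2030, is outside the daylight-saving period (6 April – 6 October), so Mirora Standard Time is on standard time, UTC+09:00.
05:00 UTC + 9h = 14:00 Mirora Standard Time.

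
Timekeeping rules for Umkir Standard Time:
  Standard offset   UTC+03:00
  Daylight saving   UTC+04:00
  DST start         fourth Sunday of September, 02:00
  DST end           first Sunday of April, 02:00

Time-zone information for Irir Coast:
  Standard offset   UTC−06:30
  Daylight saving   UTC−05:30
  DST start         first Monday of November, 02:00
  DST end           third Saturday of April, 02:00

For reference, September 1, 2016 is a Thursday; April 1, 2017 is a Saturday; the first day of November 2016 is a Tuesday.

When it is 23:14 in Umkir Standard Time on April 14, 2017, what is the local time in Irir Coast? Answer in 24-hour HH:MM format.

1 September 2016 is a Thursday, so the first Sunday is September 4 and the fourth is September 25.
1 April 2017 is a Saturday, so the first Sunday is April 2.
Daylight saving runs 25 September 2016 – 2 April 2017; April 14, 2017 is outside that window, so Umkir Standard Time is on standard time at UTC+03:00.
23:14 Umkir Standard Time − 3h = 20:14 UTC.
1 November 2016 is a Tuesday, so the first Monday is November 7.
1 April 2017 is a Saturday, so the first Saturday is April 1 and the third is April 15.
At the standard offset (UTC−06:30), 20:14 UTC − 6h30m = 13:44 Irir Coast standard time.
The standard-time date in Irir Coast, April 14, 2017, lies within the daylight-saving period (7 November 2016 – 15 April 2017), so Irir Coast is on daylight time, UTC−05:30.
20:14 UTC − 5h30m = 14:44 Irir Coast.

14:44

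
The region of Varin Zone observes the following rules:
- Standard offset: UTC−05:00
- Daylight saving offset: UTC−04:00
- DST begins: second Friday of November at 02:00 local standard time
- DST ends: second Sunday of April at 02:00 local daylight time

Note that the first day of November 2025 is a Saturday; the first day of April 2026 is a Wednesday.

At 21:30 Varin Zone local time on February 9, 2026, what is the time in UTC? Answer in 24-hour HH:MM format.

01:30

1 November 2025 is a Saturday, so the first Friday is November 7 and the second is November 14.
1 April 2026 is a Wednesday, so the first Sunday is April 5 and the second is April 12.
February 9, 2026 lies within the daylight-saving period (14 November 2025 – 12 April 2026), so Varin Zone is on daylight time, UTC−04:00.
21:30 local + 4h = 01:30 UTC (rolling into the next day, 10 February 2026).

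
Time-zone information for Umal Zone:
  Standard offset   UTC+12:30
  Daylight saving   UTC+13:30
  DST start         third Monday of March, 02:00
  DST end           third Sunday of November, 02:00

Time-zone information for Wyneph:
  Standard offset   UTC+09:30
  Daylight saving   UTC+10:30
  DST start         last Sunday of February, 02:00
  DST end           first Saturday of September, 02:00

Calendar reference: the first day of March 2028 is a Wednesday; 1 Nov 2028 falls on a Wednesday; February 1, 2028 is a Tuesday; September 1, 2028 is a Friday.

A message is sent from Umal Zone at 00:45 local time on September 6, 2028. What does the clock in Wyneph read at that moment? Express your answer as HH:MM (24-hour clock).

20:45

1 March 2028 is a Wednesday, so the first Monday is March 6 and the third is March 20.
1 November 2028 is a Wednesday, so the first Sunday is November 5 and the third is November 19.
September 6, 2028 lies within the daylight-saving period (20 March – 19 November), so Umal Zone is on daylight time, UTC+13:30.
00:45 Umal Zone − 13h30m = 11:15 UTC (rolling into the previous day, 5 September 2028).
1 February 2028 is a Tuesday, so Sundays fall on 6, 13, 20, 27; the last is February 27.
1 September 2028 is a Friday, so the first Saturday is September 2.
At the standard offset (UTC+09:30), 11:15 UTC + 9h30m = 20:45 Wyneph standard time.
The standard-time date in Wyneph, September 5, 2028, is outside the daylight-saving period (27 February – 2 September), so Wyneph is on standard time, UTC+09:30.
11:15 UTC + 9h30m = 20:45 Wyneph.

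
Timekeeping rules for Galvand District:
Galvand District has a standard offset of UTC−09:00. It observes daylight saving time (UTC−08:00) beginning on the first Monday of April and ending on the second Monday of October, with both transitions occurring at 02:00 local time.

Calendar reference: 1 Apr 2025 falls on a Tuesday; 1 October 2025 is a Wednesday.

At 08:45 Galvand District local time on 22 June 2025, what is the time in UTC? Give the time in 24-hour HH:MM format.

1 April 2025 is a Tuesday, so the first Monday is April 7.
1 October 2025 is a Wednesday, so the first Monday is October 6 and the second is October 13.
Daylight saving runs 7 April – 13 October; 22 June 2025 is inside that window, so Galvand District is at UTC−08:00.
08:45 local + 8h = 16:45 UTC.

16:45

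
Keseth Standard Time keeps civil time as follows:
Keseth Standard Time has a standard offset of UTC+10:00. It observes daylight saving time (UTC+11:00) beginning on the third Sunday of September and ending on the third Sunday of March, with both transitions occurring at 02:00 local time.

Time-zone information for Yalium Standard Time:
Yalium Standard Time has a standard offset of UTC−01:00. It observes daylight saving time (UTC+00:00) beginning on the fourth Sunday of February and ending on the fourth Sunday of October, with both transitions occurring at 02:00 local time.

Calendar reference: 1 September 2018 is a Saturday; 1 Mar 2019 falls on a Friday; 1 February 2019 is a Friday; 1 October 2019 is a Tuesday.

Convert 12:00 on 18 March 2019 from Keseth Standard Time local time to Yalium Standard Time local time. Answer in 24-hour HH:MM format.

02:00

1 September 2018 is a Saturday, so the first Sunday is September 2 and the third is September 16.
1 March 2019 is a Friday, so the first Sunday is March 3 and the third is March 17.
18 March 2019 does not fall between 16 September 2018 and 17 March 2019, so daylight saving is not in effect and Keseth Standard Time is at UTC+10:00.
12:00 Keseth Standard Time − 10h = 02:00 UTC.
1 February 2019 is a Friday, so the first Sunday is February 3 and the fourth is February 24.
1 October 2019 is a Tuesday, so the first Sunday is October 6 and the fourth is October 27.
At the standard offset (UTC−01:00), 02:00 UTC − 1h = 01:00 Yalium Standard Time standard time.
The standard-time date in Yalium Standard Time, 18 March 2019, lies within the daylight-saving period (24 February – 27 October), so Yalium Standard Time is on daylight time, UTC+00:00.
02:00 UTC + 0h = 02:00 Yalium Standard Time.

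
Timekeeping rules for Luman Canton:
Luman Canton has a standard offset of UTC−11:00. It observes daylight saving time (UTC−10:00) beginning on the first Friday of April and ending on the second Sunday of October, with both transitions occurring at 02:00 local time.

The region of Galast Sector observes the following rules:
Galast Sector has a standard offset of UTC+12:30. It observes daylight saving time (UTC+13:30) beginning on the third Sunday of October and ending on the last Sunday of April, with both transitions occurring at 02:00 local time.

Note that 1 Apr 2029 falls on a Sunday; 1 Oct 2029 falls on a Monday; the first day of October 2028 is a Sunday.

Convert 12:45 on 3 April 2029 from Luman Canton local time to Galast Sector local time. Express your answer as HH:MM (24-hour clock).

13:15

1 April 2029 is a Sunday, so the first Friday is April 6.
1 October 2029 is a Monday, so the first Sunday is October 7 and the second is October 14.
3 April 2029 is outside the daylight-saving period (6 April – 14 October), so Luman Canton is on standard time, UTC−11:00.
12:45 Luman Canton + 11h = 23:45 UTC.
1 October 2028 is a Sunday, so the first Sunday is October 1 and the third is October 15.
1 April 2029 is a Sunday, so Sundays fall on 1, 8, 15, 22, 29; the last is April 29.
At the standard offset (UTC+12:30), 23:45 UTC + 12h30m = 12:15 Galast Sector standard time (rolling into the next day, 4 April 2029).
The standard-time date in Galast Sector, 4 April 2029, falls between 15 October 2028 and 29 April 2029, so daylight saving is in effect and Galast Sector is at UTC+13:30.
23:45 UTC + 13h30m = 13:15 Galast Sector (rolling into the next day, 4 April 2029).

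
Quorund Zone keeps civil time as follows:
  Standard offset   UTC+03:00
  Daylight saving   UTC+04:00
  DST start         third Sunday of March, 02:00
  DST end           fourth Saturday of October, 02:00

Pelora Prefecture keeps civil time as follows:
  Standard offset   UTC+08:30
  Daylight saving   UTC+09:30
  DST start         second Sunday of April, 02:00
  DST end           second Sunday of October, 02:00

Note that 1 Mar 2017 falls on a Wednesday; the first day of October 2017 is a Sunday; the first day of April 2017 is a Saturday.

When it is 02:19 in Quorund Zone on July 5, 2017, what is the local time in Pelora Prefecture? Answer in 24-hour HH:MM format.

07:49

1 March 2017 is a Wednesday, so the first Sunday is March 5 and the third is March 19.
1 October 2017 is a Sunday, so the first Saturday is October 7 and the fourth is October 28.
Daylight saving runs 19 March – 28 October; July 5, 2017 is inside that window, so Quorund Zone is at UTC+04:00.
02:19 Quorund Zone − 4h = 22:19 UTC (rolling into the previous day, 4 July 2017).
1 April 2017 is a Saturday, so the first Sunday is April 2 and the second is April 9.
1 October 2017 is a Sunday, so the first Sunday is October 1 and the second is October 8.
At the standard offset (UTC+08:30), 22:19 UTC + 8h30m = 06:49 Pelora Prefecture standard time (rolling into the next day, 5 July 2017).
The standard-time date in Pelora Prefecture, July 5, 2017, lies within the daylight-saving period (9 April – 8 October), so Pelora Prefecture is on daylight time, UTC+09:30.
22:19 UTC + 9h30m = 07:49 Pelora Prefecture (rolling into the next day, 5 July 2017).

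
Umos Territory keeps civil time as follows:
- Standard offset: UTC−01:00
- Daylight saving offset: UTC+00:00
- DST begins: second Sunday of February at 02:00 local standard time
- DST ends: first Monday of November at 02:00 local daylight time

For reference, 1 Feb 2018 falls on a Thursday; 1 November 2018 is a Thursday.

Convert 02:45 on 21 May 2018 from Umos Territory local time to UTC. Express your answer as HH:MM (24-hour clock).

02:45

1 February 2018 is a Thursday, so the first Sunday is February 4 and the second is February 11.
1 November 2018 is a Thursday, so the first Monday is November 5.
Daylight saving runs 11 February – 5 November; 21 May 2018 is inside that window, so Umos Territory is at UTC+00:00.
02:45 local − 0h = 02:45 UTC.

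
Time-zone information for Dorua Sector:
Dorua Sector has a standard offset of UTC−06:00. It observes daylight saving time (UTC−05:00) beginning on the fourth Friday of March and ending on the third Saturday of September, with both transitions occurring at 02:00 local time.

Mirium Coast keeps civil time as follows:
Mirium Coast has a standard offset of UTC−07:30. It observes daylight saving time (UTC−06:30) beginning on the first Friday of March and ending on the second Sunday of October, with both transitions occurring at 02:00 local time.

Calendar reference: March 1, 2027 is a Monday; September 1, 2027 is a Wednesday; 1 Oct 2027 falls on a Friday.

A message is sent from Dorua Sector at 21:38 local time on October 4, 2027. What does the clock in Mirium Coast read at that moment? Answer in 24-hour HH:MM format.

1 March 2027 is a Monday, so the first Friday is March 5 and the fourth is March 26.
1 September 2027 is a Wednesday, so the first Saturday is September 4 and the third is September 18.
October 4, 2027 is outside the daylight-saving period (26 March – 18 September), so Dorua Sector is on standard time, UTC−06:00.
21:38 Dorua Sector + 6h = 03:38 UTC (rolling into the next day, 5 October 2027).
1 March 2027 is a Monday, so the first Friday is March 5.
1 October 2027 is a Friday, so the first Sunday is October 3 and the second is October 10.
At the standard offset (UTC−07:30), 03:38 UTC − 7h30m = 20:08 Mirium Coast standard time (rolling into the previous day, 4 October 2027).
The standard-time date in Mirium Coast, October 4, 2027, lies within the daylight-saving period (5 March – 10 October), so Mirium Coast is on daylight time, UTC−06:30.
03:38 UTC − 6h30m = 21:08 Mirium Coast (rolling into the previous day, 4 October 2027).

21:08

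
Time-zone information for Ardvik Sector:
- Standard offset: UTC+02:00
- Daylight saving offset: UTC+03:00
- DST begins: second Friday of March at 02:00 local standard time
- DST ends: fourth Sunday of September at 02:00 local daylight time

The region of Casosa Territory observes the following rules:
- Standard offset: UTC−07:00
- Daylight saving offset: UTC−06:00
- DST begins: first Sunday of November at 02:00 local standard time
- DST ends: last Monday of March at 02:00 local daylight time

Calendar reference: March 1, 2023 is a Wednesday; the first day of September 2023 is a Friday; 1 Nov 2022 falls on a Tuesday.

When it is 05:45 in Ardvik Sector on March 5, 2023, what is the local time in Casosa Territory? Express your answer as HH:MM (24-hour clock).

1 March 2023 is a Wednesday, so the first Friday is March 3 and the second is March 10.
1 September 2023 is a Friday, so the first Sunday is September 3 and the fourth is September 24.
Daylight saving runs 10 March – 24 September; March 5, 2023 is outside that window, so Ardvik Sector is on standard time at UTC+02:00.
05:45 Ardvik Sector − 2h = 03:45 UTC.
1 November 2022 is a Tuesday, so the first Sunday is November 6.
1 March 2023 is a Wednesday, so Mondays fall on 6, 13, 20, 27; the last is March 27.
At the standard offset (UTC−07:00), 03:45 UTC − 7h = 20:45 Casosa Territory standard time (rolling into the previous day, 4 March 2023).
The standard-time date in Casosa Territory, March 4, 2023, lies within the daylight-saving period (6 November 2022 – 27 March 2023), so Casosa Territory is on daylight time, UTC−06:00.
03:45 UTC − 6h = 21:45 Casosa Territory (rolling into the previous day, 4 March 2023).

21:45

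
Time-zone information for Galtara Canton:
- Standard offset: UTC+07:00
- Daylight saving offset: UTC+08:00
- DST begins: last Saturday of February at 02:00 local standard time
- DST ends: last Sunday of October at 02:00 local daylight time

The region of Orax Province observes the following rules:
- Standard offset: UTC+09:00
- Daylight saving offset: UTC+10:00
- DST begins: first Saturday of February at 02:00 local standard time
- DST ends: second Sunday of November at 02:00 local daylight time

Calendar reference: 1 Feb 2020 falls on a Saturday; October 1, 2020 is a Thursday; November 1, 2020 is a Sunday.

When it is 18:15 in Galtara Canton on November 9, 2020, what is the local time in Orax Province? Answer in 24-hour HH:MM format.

20:15

1 February 2020 is a Saturday, so Saturdays fall on 1, 8, 15, 22, 29; the last is February 29.
1 October 2020 is a Thursday, so Sundays fall on 4, 11, 18, 25; the last is October 25.
November 9, 2020 does not fall between 29 February and 25 October, so daylight saving is not in effect and Galtara Canton is at UTC+07:00.
18:15 Galtara Canton − 7h = 11:15 UTC.
1 February 2020 is a Saturday, so the first Saturday is February 1.
1 November 2020 is a Sunday, so the first Sunday is November 1 and the second is November 8.
At the standard offset (UTC+09:00), 11:15 UTC + 9h = 20:15 Orax Province standard time.
The standard-time date in Orax Province, November 9, 2020, does not fall between 1 February and 8 November, so daylight saving is not in effect and Orax Province is at UTC+09:00.
11:15 UTC + 9h = 20:15 Orax Province.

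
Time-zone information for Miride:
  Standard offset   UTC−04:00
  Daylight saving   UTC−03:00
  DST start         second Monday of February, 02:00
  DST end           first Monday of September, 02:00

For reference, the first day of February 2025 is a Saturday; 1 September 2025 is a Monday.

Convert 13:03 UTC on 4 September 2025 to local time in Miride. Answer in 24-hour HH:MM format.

09:03

1 February 2025 is a Saturday, so the first Monday is February 3 and the second is February 10.
1 September 2025 is a Monday, so the first Monday is September 1.
At the standard offset (UTC−04:00), 13:03 UTC − 4h = 09:03 Miride standard time.
Daylight saving runs 10 February – 1 September; the standard-time date in Miride, 4 September 2025, is outside that window, so Miride is on standard time at UTC−04:00.
13:03 UTC − 4h = 09:03 local.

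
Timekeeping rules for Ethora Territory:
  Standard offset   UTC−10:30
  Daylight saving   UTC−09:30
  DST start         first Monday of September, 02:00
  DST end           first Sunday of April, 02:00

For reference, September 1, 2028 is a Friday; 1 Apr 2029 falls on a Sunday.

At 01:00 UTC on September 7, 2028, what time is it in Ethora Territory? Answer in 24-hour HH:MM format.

1 September 2028 is a Friday, so the first Monday is September 4.
1 April 2029 is a Sunday, so the first Sunday is April 1.
At the standard offset (UTC−10:30), 01:00 UTC − 10h30m = 14:30 Ethora Territory standard time (rolling into the previous day, 6 September 2028).
Daylight saving runs 4 September 2028 – 1 April 2029; the standard-time date in Ethora Territory, September 6, 2028, is inside that window, so Ethora Territory is at UTC−09:30.
01:00 UTC − 9h30m = 15:30 local (rolling into the previous day, 6 September 2028).

15:30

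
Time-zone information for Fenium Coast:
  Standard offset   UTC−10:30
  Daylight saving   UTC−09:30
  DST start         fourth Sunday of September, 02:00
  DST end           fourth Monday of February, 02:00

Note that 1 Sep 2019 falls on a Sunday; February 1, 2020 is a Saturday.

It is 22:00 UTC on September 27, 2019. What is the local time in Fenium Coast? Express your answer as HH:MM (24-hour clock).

12:30

1 September 2019 is a Sunday, so the first Sunday is September 1 and the fourth is September 22.
1 February 2020 is a Saturday, so the first Monday is February 3 and the fourth is February 24.
At the standard offset (UTC−10:30), 22:00 UTC − 10h30m = 11:30 Fenium Coast standard time.
The standard-time date in Fenium Coast, September 27, 2019, falls between 22 September 2019 and 24 February 2020, so daylight saving is in effect and Fenium Coast is at UTC−09:30.
22:00 UTC − 9h30m = 12:30 local.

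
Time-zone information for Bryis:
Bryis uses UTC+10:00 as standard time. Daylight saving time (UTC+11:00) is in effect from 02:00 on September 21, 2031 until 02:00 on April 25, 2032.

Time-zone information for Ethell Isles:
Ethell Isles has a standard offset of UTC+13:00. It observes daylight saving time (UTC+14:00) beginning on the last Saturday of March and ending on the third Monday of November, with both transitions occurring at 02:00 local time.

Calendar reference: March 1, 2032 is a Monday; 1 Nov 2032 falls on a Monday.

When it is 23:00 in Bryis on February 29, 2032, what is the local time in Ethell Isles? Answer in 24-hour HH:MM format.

01:00

Daylight saving runs 21 September 2031 – 25 April 2032; February 29, 2032 is inside that window, so Bryis is at UTC+11:00.
23:00 Bryis − 11h = 12:00 UTC.
1 March 2032 is a Monday, so Saturdays fall on 6, 13, 20, 27; the last is March 27.
1 November 2032 is a Monday, so the first Monday is November 1 and the third is November 15.
At the standard offset (UTC+13:00), 12:00 UTC + 13h = 01:00 Ethell Isles standard time (rolling into the next day, 1 March 2032).
The standard-time date in Ethell Isles, March 1, 2032, is outside the daylight-saving period (27 March – 15 November), so Ethell Isles is on standard time, UTC+13:00.
12:00 UTC + 13h = 01:00 Ethell Isles (rolling into the next day, 1 March 2032).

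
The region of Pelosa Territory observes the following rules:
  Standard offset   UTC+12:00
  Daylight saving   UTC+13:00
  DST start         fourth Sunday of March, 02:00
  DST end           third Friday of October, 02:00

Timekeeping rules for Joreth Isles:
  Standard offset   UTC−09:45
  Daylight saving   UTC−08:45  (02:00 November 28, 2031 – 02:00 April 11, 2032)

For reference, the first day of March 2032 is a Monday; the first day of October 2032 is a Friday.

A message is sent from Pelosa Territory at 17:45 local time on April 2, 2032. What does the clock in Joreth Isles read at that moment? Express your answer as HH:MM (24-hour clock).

1 March 2032 is a Monday, so the first Sunday is March 7 and the fourth is March 28.
1 October 2032 is a Friday, so the first Friday is October 1 and the third is October 15.
Daylight saving runs 28 March – 15 October; April 2, 2032 is inside that window, so Pelosa Territory is at UTC+13:00.
17:45 Pelosa Territory − 13h = 04:45 UTC.
At the standard offset (UTC−09:45), 04:45 UTC − 9h45m = 19:00 Joreth Isles standard time (rolling into the previous day, 1 April 2032).
Daylight saving runs 28 November 2031 – 11 April 2032; the standard-time date in Joreth Isles, April 1, 2032, is inside that window, so Joreth Isles is at UTC−08:45.
04:45 UTC − 8h45m = 20:00 Joreth Isles (rolling into the previous day, 1 April 2032).

20:00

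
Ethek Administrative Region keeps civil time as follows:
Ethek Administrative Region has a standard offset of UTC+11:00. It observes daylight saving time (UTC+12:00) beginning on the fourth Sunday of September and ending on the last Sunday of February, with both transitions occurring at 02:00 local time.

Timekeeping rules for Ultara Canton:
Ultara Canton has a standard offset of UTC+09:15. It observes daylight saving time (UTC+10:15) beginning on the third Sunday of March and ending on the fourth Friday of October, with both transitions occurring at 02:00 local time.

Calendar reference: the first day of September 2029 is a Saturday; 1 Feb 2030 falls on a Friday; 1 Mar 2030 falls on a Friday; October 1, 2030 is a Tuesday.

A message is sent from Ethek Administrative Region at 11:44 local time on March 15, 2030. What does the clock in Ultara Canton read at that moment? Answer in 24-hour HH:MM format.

09:59

1 September 2029 is a Saturday, so the first Sunday is September 2 and the fourth is September 23.
1 February 2030 is a Friday, so Sundays fall on 3, 10, 17, 24; the last is February 24.
March 15, 2030 does not fall between 23 September 2029 and 24 February 2030, so daylight saving is not in effect and Ethek Administrative Region is at UTC+11:00.
11:44 Ethek Administrative Region − 11h = 00:44 UTC.
1 March 2030 is a Friday, so the first Sunday is March 3 and the third is March 17.
1 October 2030 is a Tuesday, so the first Friday is October 4 and the fourth is October 25.
At the standard offset (UTC+09:15), 00:44 UTC + 9h15m = 09:59 Ultara Canton standard time.
The standard-time date in Ultara Canton, March 15, 2030, does not fall between 17 March and 25 October, so daylight saving is not in effect and Ultara Canton is at UTC+09:15.
00:44 UTC + 9h15m = 09:59 Ultara Canton.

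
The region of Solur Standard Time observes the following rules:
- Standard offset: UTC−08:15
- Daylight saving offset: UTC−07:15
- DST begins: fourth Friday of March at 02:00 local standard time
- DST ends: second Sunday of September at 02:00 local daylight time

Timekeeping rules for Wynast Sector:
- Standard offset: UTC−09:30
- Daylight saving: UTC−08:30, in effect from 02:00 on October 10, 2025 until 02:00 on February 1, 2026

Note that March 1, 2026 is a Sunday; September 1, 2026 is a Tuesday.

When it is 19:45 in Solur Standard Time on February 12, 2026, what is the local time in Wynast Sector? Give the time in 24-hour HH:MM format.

1 March 2026 is a Sunday, so the first Friday is March 6 and the fourth is March 27.
1 September 2026 is a Tuesday, so the first Sunday is September 6 and the second is September 13.
February 12, 2026 does not fall between 27 March and 13 September, so daylight saving is not in effect and Solur Standard Time is at UTC−08:15.
19:45 Solur Standard Time + 8h15m = 04:00 UTC (rolling into the next day, 13 February 2026).
At the standard offset (UTC−09:30), 04:00 UTC − 9h30m = 18:30 Wynast Sector standard time (rolling into the previous day, 12 February 2026).
The standard-time date in Wynast Sector, February 12, 2026, does not fall between 10 October 2025 and 1 February 2026, so daylight saving is not in effect and Wynast Sector is at UTC−09:30.
04:00 UTC − 9h30m = 18:30 Wynast Sector (rolling into the previous day, 12 February 2026).

18:30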